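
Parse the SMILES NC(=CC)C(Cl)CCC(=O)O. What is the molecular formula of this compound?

C7H12ClNO2

Walk through each heavy atom and fill implicit hydrogens from standard valence (C 4, N 3, O 2, S 2, halogen 1):
  atom 1: N, bond orders sum to 1 (valence 3) → 2 H
  atom 2: C, bond orders sum to 4 (valence 4) → 0 H
  atom 3: C, bond orders sum to 3 (valence 4) → 1 H
  atom 4: C, bond orders sum to 1 (valence 4) → 3 H
  atom 5: C, bond orders sum to 3 (valence 4) → 1 H
  atom 6: Cl (halogen, monovalent) → 0 H
  atom 7: C, bond orders sum to 2 (valence 4) → 2 H
  atom 8: C, bond orders sum to 2 (valence 4) → 2 H
  atom 9: C, bond orders sum to 4 (valence 4) → 0 H
  atom 10: O, bond orders sum to 2 (valence 2) → 0 H
  atom 11: O, bond orders sum to 1 (valence 2) → 1 H
Totals → C:7, H:12, Cl:1, N:1, O:2.
In Hill order: C7H12ClNO2.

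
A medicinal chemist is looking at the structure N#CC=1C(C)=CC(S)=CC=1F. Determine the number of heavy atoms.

Every atom symbol written in the SMILES (organic subset) is one heavy atom; implicit H are not written.
Heavy atoms by element → C:8, F:1, N:1, S:1.
Total: 11.

11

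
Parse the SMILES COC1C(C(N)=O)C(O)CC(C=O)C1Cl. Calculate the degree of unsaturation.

3

Molecular formula: C9H14ClNO4.
DoU = (2C + 2 + N − H − X) / 2, where X is the halogen count and O/S are ignored.
    = (2·9 + 2 + 1 − 14 − 1) / 2 = 6 / 2 = 3.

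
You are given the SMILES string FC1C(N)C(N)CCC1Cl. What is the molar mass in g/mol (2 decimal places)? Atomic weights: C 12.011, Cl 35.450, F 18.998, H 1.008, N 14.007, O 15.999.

First, the molecular formula is C6H12ClFN2 (counting implicit H from valence).
  C: 6 × 12.011 = 72.066
  Cl: 1 × 35.450 = 35.450
  F: 1 × 18.998 = 18.998
  H: 12 × 1.008 = 12.096
  N: 2 × 14.007 = 28.014
Sum: 6×12.011 + 1×35.450 + 1×18.998 + 12×1.008 + 2×14.007 = 166.624 → 166.62 g/mol.

166.62 g/mol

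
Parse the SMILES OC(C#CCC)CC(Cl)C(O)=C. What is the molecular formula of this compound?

Walk through each heavy atom and fill implicit hydrogens from standard valence (C 4, N 3, O 2, S 2, halogen 1):
  atom 1: O, bond orders sum to 1 (valence 2) → 1 H
  atom 2: C, bond orders sum to 3 (valence 4) → 1 H
  atom 3: C, bond orders sum to 4 (valence 4) → 0 H
  atom 4: C, bond orders sum to 4 (valence 4) → 0 H
  atom 5: C, bond orders sum to 2 (valence 4) → 2 H
  atom 6: C, bond orders sum to 1 (valence 4) → 3 H
  atom 7: C, bond orders sum to 2 (valence 4) → 2 H
  atom 8: C, bond orders sum to 3 (valence 4) → 1 H
  atom 9: Cl (halogen, monovalent) → 0 H
  atom 10: C, bond orders sum to 4 (valence 4) → 0 H
  atom 11: O, bond orders sum to 1 (valence 2) → 1 H
  atom 12: C, bond orders sum to 2 (valence 4) → 2 H
Totals → C:9, H:13, Cl:1, O:2.

C9H13ClO2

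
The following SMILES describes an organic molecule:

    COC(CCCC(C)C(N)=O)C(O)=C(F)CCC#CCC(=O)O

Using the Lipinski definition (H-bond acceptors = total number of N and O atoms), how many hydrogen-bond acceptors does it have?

N atoms: 1; O atoms: 5.
Lipinski HBA = 1 + 5 = 6.

6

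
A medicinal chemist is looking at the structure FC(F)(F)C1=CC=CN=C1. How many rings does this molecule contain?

In SMILES, each pair of matching ring-closure digits denotes one ring-closing bond; the number of such bonds equals the number of independent rings.
Ring-closure bonds here: 1.

1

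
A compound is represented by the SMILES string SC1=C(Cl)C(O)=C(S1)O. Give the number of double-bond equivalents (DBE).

3

Molecular formula: C4H3ClO2S2.
DoU = (2C + 2 + N − H − X) / 2, where X is the halogen count and O/S are ignored.
    = (2·4 + 2 + 0 − 3 − 1) / 2 = 6 / 2 = 3.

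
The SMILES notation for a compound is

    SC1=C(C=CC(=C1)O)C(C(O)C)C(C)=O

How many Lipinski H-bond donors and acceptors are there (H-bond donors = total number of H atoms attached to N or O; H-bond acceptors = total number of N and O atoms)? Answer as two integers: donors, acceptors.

Donors: find every N or O and count the H atoms it carries.
  atom 8 (O): bond orders sum to 1 → 1 H
  atom 11 (O): bond orders sum to 1 → 1 H
  atom 15 (O): bond orders sum to 2 → 0 H
Lipinski HBD = 2.
Acceptors: N atoms = 0, O atoms = 3 → HBA = 3.

2, 3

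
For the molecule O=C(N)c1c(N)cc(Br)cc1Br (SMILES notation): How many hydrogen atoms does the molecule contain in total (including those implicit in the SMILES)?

6

Walk through each heavy atom and fill implicit hydrogens from standard valence (C 4, N 3, O 2, S 2, halogen 1); for lowercase aromatic atoms, an aromatic c carries 1 H when it has two neighbours and 0 H with three, and aromatic n carries 0 H:
  atom 1: O, bond orders sum to 2 (valence 2) → 0 H
  atom 2: C, bond orders sum to 4 (valence 4) → 0 H
  atom 3: N, bond orders sum to 1 (valence 3) → 2 H
  atom 4: aromatic c, 3 neighbours → 0 H
  atom 5: aromatic c, 3 neighbours → 0 H
  atom 6: N, bond orders sum to 1 (valence 3) → 2 H
  atom 7: aromatic c, 2 neighbours → 1 H
  atom 8: aromatic c, 3 neighbours → 0 H
  atom 9: Br (halogen, monovalent) → 0 H
  atom 10: aromatic c, 2 neighbours → 1 H
  atom 11: aromatic c, 3 neighbours → 0 H
  atom 12: Br (halogen, monovalent) → 0 H
Total hydrogens: 6.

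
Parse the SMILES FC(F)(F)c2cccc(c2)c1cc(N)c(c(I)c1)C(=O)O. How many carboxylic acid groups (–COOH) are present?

The carboxylic acid motif appears at heavy-atom position 19 in the SMILES.
Other groups present: 1 primary amine.
Carboxylic acid count: 1.

1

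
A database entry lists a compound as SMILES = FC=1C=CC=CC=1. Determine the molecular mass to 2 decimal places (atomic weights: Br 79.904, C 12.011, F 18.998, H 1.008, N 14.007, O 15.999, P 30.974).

96.10 g/mol

First, the molecular formula is C6H5F (counting implicit H from valence).
  C: 6 × 12.011 = 72.066
  F: 1 × 18.998 = 18.998
  H: 5 × 1.008 = 5.040
Sum: 6×12.011 + 1×18.998 + 5×1.008 = 96.104 → 96.10 g/mol.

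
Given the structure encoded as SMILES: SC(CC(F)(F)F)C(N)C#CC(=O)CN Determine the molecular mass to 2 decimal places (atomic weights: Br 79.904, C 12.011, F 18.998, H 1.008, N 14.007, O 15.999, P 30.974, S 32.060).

240.24 g/mol

First, the molecular formula is C8H11F3N2OS (counting implicit H from valence).
  C: 8 × 12.011 = 96.088
  F: 3 × 18.998 = 56.994
  H: 11 × 1.008 = 11.088
  N: 2 × 14.007 = 28.014
  O: 1 × 15.999 = 15.999
  S: 1 × 32.060 = 32.060
Sum: 8×12.011 + 3×18.998 + 11×1.008 + 2×14.007 + 1×15.999 + 1×32.060 = 240.243 → 240.24 g/mol.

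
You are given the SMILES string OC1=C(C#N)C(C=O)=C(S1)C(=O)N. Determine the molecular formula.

Walk through each heavy atom and fill implicit hydrogens from standard valence (C 4, N 3, O 2, S 2, halogen 1):
  atom 1: O, bond orders sum to 1 (valence 2) → 1 H
  atom 2: C, bond orders sum to 4 (valence 4) → 0 H
  atom 3: C, bond orders sum to 4 (valence 4) → 0 H
  atom 4: C, bond orders sum to 4 (valence 4) → 0 H
  atom 5: N, bond orders sum to 3 (valence 3) → 0 H
  atom 6: C, bond orders sum to 4 (valence 4) → 0 H
  atom 7: C, bond orders sum to 3 (valence 4) → 1 H
  atom 8: O, bond orders sum to 2 (valence 2) → 0 H
  atom 9: C, bond orders sum to 4 (valence 4) → 0 H
  atom 10: S, bond orders sum to 2 (valence 2) → 0 H
  atom 11: C, bond orders sum to 4 (valence 4) → 0 H
  atom 12: O, bond orders sum to 2 (valence 2) → 0 H
  atom 13: N, bond orders sum to 1 (valence 3) → 2 H
Totals → C:7, H:4, N:2, O:3, S:1.

C7H4N2O3S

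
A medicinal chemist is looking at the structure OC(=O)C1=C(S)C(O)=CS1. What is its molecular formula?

C5H4O3S2

Walk through each heavy atom and fill implicit hydrogens from standard valence (C 4, N 3, O 2, S 2, halogen 1):
  atom 1: O, bond orders sum to 1 (valence 2) → 1 H
  atom 2: C, bond orders sum to 4 (valence 4) → 0 H
  atom 3: O, bond orders sum to 2 (valence 2) → 0 H
  atom 4: C, bond orders sum to 4 (valence 4) → 0 H
  atom 5: C, bond orders sum to 4 (valence 4) → 0 H
  atom 6: S, bond orders sum to 1 (valence 2) → 1 H
  atom 7: C, bond orders sum to 4 (valence 4) → 0 H
  atom 8: O, bond orders sum to 1 (valence 2) → 1 H
  atom 9: C, bond orders sum to 3 (valence 4) → 1 H
  atom 10: S, bond orders sum to 2 (valence 2) → 0 H
Totals → C:5, H:4, O:3, S:2.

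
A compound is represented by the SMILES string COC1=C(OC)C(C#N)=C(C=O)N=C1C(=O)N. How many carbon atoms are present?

10

Count every carbon token in the SMILES (each C, including those in ring-closure positions and inside branches).
Carbon count: 10.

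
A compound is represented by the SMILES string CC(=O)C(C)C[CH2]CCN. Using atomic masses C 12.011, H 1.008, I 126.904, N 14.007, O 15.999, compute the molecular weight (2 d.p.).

143.23 g/mol

First, the molecular formula is C8H17NO (counting implicit H from valence).
  C: 8 × 12.011 = 96.088
  H: 17 × 1.008 = 17.136
  N: 1 × 14.007 = 14.007
  O: 1 × 15.999 = 15.999
Sum: 8×12.011 + 17×1.008 + 1×14.007 + 1×15.999 = 143.230 → 143.23 g/mol.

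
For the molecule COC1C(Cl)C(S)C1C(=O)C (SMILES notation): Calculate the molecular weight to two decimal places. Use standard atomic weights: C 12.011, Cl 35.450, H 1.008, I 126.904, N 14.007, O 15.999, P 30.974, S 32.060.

194.67 g/mol

First, the molecular formula is C7H11ClO2S (counting implicit H from valence).
  C: 7 × 12.011 = 84.077
  Cl: 1 × 35.450 = 35.450
  H: 11 × 1.008 = 11.088
  O: 2 × 15.999 = 31.998
  S: 1 × 32.060 = 32.060
Sum: 7×12.011 + 1×35.450 + 11×1.008 + 2×15.999 + 1×32.060 = 194.673 → 194.67 g/mol.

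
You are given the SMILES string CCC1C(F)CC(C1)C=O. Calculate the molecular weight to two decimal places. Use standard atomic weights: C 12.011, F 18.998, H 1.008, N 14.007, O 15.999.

First, the molecular formula is C8H13FO (counting implicit H from valence).
  C: 8 × 12.011 = 96.088
  F: 1 × 18.998 = 18.998
  H: 13 × 1.008 = 13.104
  O: 1 × 15.999 = 15.999
Sum: 8×12.011 + 1×18.998 + 13×1.008 + 1×15.999 = 144.189 → 144.19 g/mol.

144.19 g/mol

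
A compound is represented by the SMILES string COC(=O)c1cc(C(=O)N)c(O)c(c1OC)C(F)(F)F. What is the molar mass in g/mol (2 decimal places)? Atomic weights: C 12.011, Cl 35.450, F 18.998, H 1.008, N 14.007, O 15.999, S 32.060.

293.20 g/mol

First, the molecular formula is C11H10F3NO5 (counting implicit H from valence).
  C: 11 × 12.011 = 132.121
  F: 3 × 18.998 = 56.994
  H: 10 × 1.008 = 10.080
  N: 1 × 14.007 = 14.007
  O: 5 × 15.999 = 79.995
Sum: 11×12.011 + 3×18.998 + 10×1.008 + 1×14.007 + 5×15.999 = 293.197 → 293.20 g/mol.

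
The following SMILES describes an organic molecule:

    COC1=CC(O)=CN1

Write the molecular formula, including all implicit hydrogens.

Walk through each heavy atom and fill implicit hydrogens from standard valence (C 4, N 3, O 2, S 2, halogen 1):
  atom 1: C, bond orders sum to 1 (valence 4) → 3 H
  atom 2: O, bond orders sum to 2 (valence 2) → 0 H
  atom 3: C, bond orders sum to 4 (valence 4) → 0 H
  atom 4: C, bond orders sum to 3 (valence 4) → 1 H
  atom 5: C, bond orders sum to 4 (valence 4) → 0 H
  atom 6: O, bond orders sum to 1 (valence 2) → 1 H
  atom 7: C, bond orders sum to 3 (valence 4) → 1 H
  atom 8: N, bond orders sum to 2 (valence 3) → 1 H
Totals → C:5, H:7, N:1, O:2.
In Hill order: C5H7NO2.

C5H7NO2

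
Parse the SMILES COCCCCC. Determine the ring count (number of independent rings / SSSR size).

0

In SMILES, each pair of matching ring-closure digits denotes one ring-closing bond; the number of such bonds equals the number of independent rings.
Ring-closure bonds here: 0.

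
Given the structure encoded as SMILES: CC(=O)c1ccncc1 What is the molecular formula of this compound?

Walk through each heavy atom and fill implicit hydrogens from standard valence (C 4, N 3, O 2, S 2, halogen 1); for lowercase aromatic atoms, an aromatic c carries 1 H when it has two neighbours and 0 H with three, and aromatic n carries 0 H:
  atom 1: C, bond orders sum to 1 (valence 4) → 3 H
  atom 2: C, bond orders sum to 4 (valence 4) → 0 H
  atom 3: O, bond orders sum to 2 (valence 2) → 0 H
  atom 4: aromatic c, 3 neighbours → 0 H
  atom 5: aromatic c, 2 neighbours → 1 H
  atom 6: aromatic c, 2 neighbours → 1 H
  atom 7: aromatic n, 2 neighbours → 0 H
  atom 8: aromatic c, 2 neighbours → 1 H
  atom 9: aromatic c, 2 neighbours → 1 H
Totals → C:7, H:7, N:1, O:1.

C7H7NO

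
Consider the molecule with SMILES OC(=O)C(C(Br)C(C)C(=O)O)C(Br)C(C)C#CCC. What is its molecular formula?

C13H18Br2O4

Walk through each heavy atom and fill implicit hydrogens from standard valence (C 4, N 3, O 2, S 2, halogen 1):
  atom 1: O, bond orders sum to 1 (valence 2) → 1 H
  atom 2: C, bond orders sum to 4 (valence 4) → 0 H
  atom 3: O, bond orders sum to 2 (valence 2) → 0 H
  atom 4: C, bond orders sum to 3 (valence 4) → 1 H
  atom 5: C, bond orders sum to 3 (valence 4) → 1 H
  atom 6: Br (halogen, monovalent) → 0 H
  atom 7: C, bond orders sum to 3 (valence 4) → 1 H
  atom 8: C, bond orders sum to 1 (valence 4) → 3 H
  atom 9: C, bond orders sum to 4 (valence 4) → 0 H
  atom 10: O, bond orders sum to 2 (valence 2) → 0 H
  atom 11: O, bond orders sum to 1 (valence 2) → 1 H
  atom 12: C, bond orders sum to 3 (valence 4) → 1 H
  atom 13: Br (halogen, monovalent) → 0 H
  atom 14: C, bond orders sum to 3 (valence 4) → 1 H
  atom 15: C, bond orders sum to 1 (valence 4) → 3 H
  atom 16: C, bond orders sum to 4 (valence 4) → 0 H
  atom 17: C, bond orders sum to 4 (valence 4) → 0 H
  atom 18: C, bond orders sum to 2 (valence 4) → 2 H
  atom 19: C, bond orders sum to 1 (valence 4) → 3 H
Totals → C:13, H:18, Br:2, O:4.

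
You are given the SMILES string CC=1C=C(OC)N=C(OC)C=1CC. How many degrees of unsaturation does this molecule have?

Molecular formula: C10H15NO2.
DoU = (2C + 2 + N − H − X) / 2, where X is the halogen count and O/S are ignored.
    = (2·10 + 2 + 1 − 15 − 0) / 2 = 8 / 2 = 4.

4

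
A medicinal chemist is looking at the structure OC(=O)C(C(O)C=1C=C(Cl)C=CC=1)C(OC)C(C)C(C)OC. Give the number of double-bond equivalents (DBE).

Molecular formula: C16H23ClO5.
DoU = (2C + 2 + N − H − X) / 2, where X is the halogen count and O/S are ignored.
    = (2·16 + 2 + 0 − 23 − 1) / 2 = 10 / 2 = 5.

5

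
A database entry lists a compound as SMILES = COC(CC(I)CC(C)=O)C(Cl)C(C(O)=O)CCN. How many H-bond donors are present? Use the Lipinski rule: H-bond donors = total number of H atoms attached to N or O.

3

Donors: find every N or O and count the H atoms it carries.
  atom 2 (O): bond orders sum to 2 → 0 H
  atom 10 (O): bond orders sum to 2 → 0 H
  atom 15 (O): bond orders sum to 1 → 1 H
  atom 16 (O): bond orders sum to 2 → 0 H
  atom 19 (N): bond orders sum to 1 → 2 H
Lipinski HBD = 3.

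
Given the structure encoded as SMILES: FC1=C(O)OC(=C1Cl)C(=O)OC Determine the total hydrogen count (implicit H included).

4

Walk through each heavy atom and fill implicit hydrogens from standard valence (C 4, N 3, O 2, S 2, halogen 1):
  atom 1: F (halogen, monovalent) → 0 H
  atom 2: C, bond orders sum to 4 (valence 4) → 0 H
  atom 3: C, bond orders sum to 4 (valence 4) → 0 H
  atom 4: O, bond orders sum to 1 (valence 2) → 1 H
  atom 5: O, bond orders sum to 2 (valence 2) → 0 H
  atom 6: C, bond orders sum to 4 (valence 4) → 0 H
  atom 7: C, bond orders sum to 4 (valence 4) → 0 H
  atom 8: Cl (halogen, monovalent) → 0 H
  atom 9: C, bond orders sum to 4 (valence 4) → 0 H
  atom 10: O, bond orders sum to 2 (valence 2) → 0 H
  atom 11: O, bond orders sum to 2 (valence 2) → 0 H
  atom 12: C, bond orders sum to 1 (valence 4) → 3 H
Total hydrogens: 4.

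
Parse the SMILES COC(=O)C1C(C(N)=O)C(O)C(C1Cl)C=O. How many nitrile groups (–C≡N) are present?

0

Scan the SMILES for the nitrile motif — none present.
Groups that are present: 1 aldehyde, 1 amide, 1 ester, 1 hydroxyl.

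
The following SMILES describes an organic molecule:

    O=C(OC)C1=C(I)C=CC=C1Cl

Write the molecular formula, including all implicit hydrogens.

C8H6ClIO2

Walk through each heavy atom and fill implicit hydrogens from standard valence (C 4, N 3, O 2, S 2, halogen 1):
  atom 1: O, bond orders sum to 2 (valence 2) → 0 H
  atom 2: C, bond orders sum to 4 (valence 4) → 0 H
  atom 3: O, bond orders sum to 2 (valence 2) → 0 H
  atom 4: C, bond orders sum to 1 (valence 4) → 3 H
  atom 5: C, bond orders sum to 4 (valence 4) → 0 H
  atom 6: C, bond orders sum to 4 (valence 4) → 0 H
  atom 7: I (halogen, monovalent) → 0 H
  atom 8: C, bond orders sum to 3 (valence 4) → 1 H
  atom 9: C, bond orders sum to 3 (valence 4) → 1 H
  atom 10: C, bond orders sum to 3 (valence 4) → 1 H
  atom 11: C, bond orders sum to 4 (valence 4) → 0 H
  atom 12: Cl (halogen, monovalent) → 0 H
Totals → C:8, H:6, Cl:1, I:1, O:2.
In Hill order: C8H6ClIO2.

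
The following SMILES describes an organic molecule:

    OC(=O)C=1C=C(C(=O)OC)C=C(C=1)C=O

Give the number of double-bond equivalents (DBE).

7

Molecular formula: C10H8O5.
DoU = (2C + 2 + N − H − X) / 2, where X is the halogen count and O/S are ignored.
    = (2·10 + 2 + 0 − 8 − 0) / 2 = 14 / 2 = 7.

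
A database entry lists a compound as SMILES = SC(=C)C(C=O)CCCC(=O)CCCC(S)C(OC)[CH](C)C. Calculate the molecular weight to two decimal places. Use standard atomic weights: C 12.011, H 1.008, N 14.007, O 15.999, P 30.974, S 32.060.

346.54 g/mol

First, the molecular formula is C17H30O3S2 (counting implicit H from valence).
  C: 17 × 12.011 = 204.187
  H: 30 × 1.008 = 30.240
  O: 3 × 15.999 = 47.997
  S: 2 × 32.060 = 64.120
Sum: 17×12.011 + 30×1.008 + 3×15.999 + 2×32.060 = 346.544 → 346.54 g/mol.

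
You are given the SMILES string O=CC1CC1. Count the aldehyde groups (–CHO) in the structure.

The aldehyde motif appears at heavy-atom position 2 in the SMILES.
Aldehyde count: 1.

1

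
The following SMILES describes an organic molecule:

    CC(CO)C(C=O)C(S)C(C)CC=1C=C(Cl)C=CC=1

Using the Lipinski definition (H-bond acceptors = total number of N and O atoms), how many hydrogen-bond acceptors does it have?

2

N atoms: 0; O atoms: 2.
Lipinski HBA = 0 + 2 = 2.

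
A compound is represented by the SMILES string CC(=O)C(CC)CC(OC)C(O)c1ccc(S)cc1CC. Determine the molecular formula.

C17H26O3S

Walk through each heavy atom and fill implicit hydrogens from standard valence (C 4, N 3, O 2, S 2, halogen 1); for lowercase aromatic atoms, an aromatic c carries 1 H when it has two neighbours and 0 H with three, and aromatic n carries 0 H:
  atom 1: C, bond orders sum to 1 (valence 4) → 3 H
  atom 2: C, bond orders sum to 4 (valence 4) → 0 H
  atom 3: O, bond orders sum to 2 (valence 2) → 0 H
  atom 4: C, bond orders sum to 3 (valence 4) → 1 H
  atom 5: C, bond orders sum to 2 (valence 4) → 2 H
  atom 6: C, bond orders sum to 1 (valence 4) → 3 H
  atom 7: C, bond orders sum to 2 (valence 4) → 2 H
  atom 8: C, bond orders sum to 3 (valence 4) → 1 H
  atom 9: O, bond orders sum to 2 (valence 2) → 0 H
  atom 10: C, bond orders sum to 1 (valence 4) → 3 H
  atom 11: C, bond orders sum to 3 (valence 4) → 1 H
  atom 12: O, bond orders sum to 1 (valence 2) → 1 H
  atom 13: aromatic c, 3 neighbours → 0 H
  atom 14: aromatic c, 2 neighbours → 1 H
  atom 15: aromatic c, 2 neighbours → 1 H
  atom 16: aromatic c, 3 neighbours → 0 H
  atom 17: S, bond orders sum to 1 (valence 2) → 1 H
  atom 18: aromatic c, 2 neighbours → 1 H
  atom 19: aromatic c, 3 neighbours → 0 H
  atom 20: C, bond orders sum to 2 (valence 4) → 2 H
  atom 21: C, bond orders sum to 1 (valence 4) → 3 H
Totals → C:17, H:26, O:3, S:1.
In Hill order: C17H26O3S.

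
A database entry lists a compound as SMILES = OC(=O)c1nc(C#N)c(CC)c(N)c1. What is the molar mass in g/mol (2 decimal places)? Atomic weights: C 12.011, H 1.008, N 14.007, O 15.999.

First, the molecular formula is C9H9N3O2 (counting implicit H from valence).
  C: 9 × 12.011 = 108.099
  H: 9 × 1.008 = 9.072
  N: 3 × 14.007 = 42.021
  O: 2 × 15.999 = 31.998
Sum: 9×12.011 + 9×1.008 + 3×14.007 + 2×15.999 = 191.190 → 191.19 g/mol.

191.19 g/mol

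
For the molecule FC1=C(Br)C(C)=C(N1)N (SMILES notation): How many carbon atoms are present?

Count every carbon token in the SMILES (each C, including those in ring-closure positions and inside branches).
Carbon count: 5.

5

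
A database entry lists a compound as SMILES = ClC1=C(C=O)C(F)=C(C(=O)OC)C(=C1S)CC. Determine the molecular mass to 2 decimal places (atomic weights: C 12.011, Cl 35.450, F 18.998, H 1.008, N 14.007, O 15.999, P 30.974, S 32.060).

First, the molecular formula is C11H10ClFO3S (counting implicit H from valence).
  C: 11 × 12.011 = 132.121
  Cl: 1 × 35.450 = 35.450
  F: 1 × 18.998 = 18.998
  H: 10 × 1.008 = 10.080
  O: 3 × 15.999 = 47.997
  S: 1 × 32.060 = 32.060
Sum: 11×12.011 + 1×35.450 + 1×18.998 + 10×1.008 + 3×15.999 + 1×32.060 = 276.706 → 276.71 g/mol.

276.71 g/mol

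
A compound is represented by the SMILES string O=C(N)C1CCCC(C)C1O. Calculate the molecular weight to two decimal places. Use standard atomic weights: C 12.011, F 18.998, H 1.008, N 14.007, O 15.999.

157.21 g/mol

First, the molecular formula is C8H15NO2 (counting implicit H from valence).
  C: 8 × 12.011 = 96.088
  H: 15 × 1.008 = 15.120
  N: 1 × 14.007 = 14.007
  O: 2 × 15.999 = 31.998
Sum: 8×12.011 + 15×1.008 + 1×14.007 + 2×15.999 = 157.213 → 157.21 g/mol.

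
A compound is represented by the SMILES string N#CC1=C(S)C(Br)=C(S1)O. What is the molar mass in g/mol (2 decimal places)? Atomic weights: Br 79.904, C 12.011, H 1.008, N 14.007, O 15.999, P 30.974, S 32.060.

236.10 g/mol

First, the molecular formula is C5H2BrNOS2 (counting implicit H from valence).
  Br: 1 × 79.904 = 79.904
  C: 5 × 12.011 = 60.055
  H: 2 × 1.008 = 2.016
  N: 1 × 14.007 = 14.007
  O: 1 × 15.999 = 15.999
  S: 2 × 32.060 = 64.120
Sum: 1×79.904 + 5×12.011 + 2×1.008 + 1×14.007 + 1×15.999 + 2×32.060 = 236.101 → 236.10 g/mol.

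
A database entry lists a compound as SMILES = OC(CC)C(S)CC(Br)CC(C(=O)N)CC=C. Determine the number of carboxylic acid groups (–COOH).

0

Scan the SMILES for the carboxylic acid motif — none present.
Groups that are present: 1 alkene, 1 amide, 1 hydroxyl, 1 thiol.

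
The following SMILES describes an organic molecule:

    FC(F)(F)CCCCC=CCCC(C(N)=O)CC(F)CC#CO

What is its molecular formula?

C16H23F4NO2

Walk through each heavy atom and fill implicit hydrogens from standard valence (C 4, N 3, O 2, S 2, halogen 1):
  atom 1: F (halogen, monovalent) → 0 H
  atom 2: C, bond orders sum to 4 (valence 4) → 0 H
  atom 3: F (halogen, monovalent) → 0 H
  atom 4: F (halogen, monovalent) → 0 H
  atom 5: C, bond orders sum to 2 (valence 4) → 2 H
  atom 6: C, bond orders sum to 2 (valence 4) → 2 H
  atom 7: C, bond orders sum to 2 (valence 4) → 2 H
  atom 8: C, bond orders sum to 2 (valence 4) → 2 H
  atom 9: C, bond orders sum to 3 (valence 4) → 1 H
  atom 10: C, bond orders sum to 3 (valence 4) → 1 H
  atom 11: C, bond orders sum to 2 (valence 4) → 2 H
  atom 12: C, bond orders sum to 2 (valence 4) → 2 H
  atom 13: C, bond orders sum to 3 (valence 4) → 1 H
  atom 14: C, bond orders sum to 4 (valence 4) → 0 H
  atom 15: N, bond orders sum to 1 (valence 3) → 2 H
  atom 16: O, bond orders sum to 2 (valence 2) → 0 H
  atom 17: C, bond orders sum to 2 (valence 4) → 2 H
  atom 18: C, bond orders sum to 3 (valence 4) → 1 H
  atom 19: F (halogen, monovalent) → 0 H
  atom 20: C, bond orders sum to 2 (valence 4) → 2 H
  atom 21: C, bond orders sum to 4 (valence 4) → 0 H
  atom 22: C, bond orders sum to 4 (valence 4) → 0 H
  atom 23: O, bond orders sum to 1 (valence 2) → 1 H
Totals → C:16, H:23, F:4, N:1, O:2.
In Hill order: C16H23F4NO2.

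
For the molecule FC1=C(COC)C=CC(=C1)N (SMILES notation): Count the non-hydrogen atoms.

11

Every atom symbol written in the SMILES (organic subset) is one heavy atom; implicit H are not written.
Heavy atoms by element → C:8, F:1, N:1, O:1.
Total: 11.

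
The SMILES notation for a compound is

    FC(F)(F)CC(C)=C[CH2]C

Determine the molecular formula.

Walk through each heavy atom and fill implicit hydrogens from standard valence (C 4, N 3, O 2, S 2, halogen 1):
  atom 1: F (halogen, monovalent) → 0 H
  atom 2: C, bond orders sum to 4 (valence 4) → 0 H
  atom 3: F (halogen, monovalent) → 0 H
  atom 4: F (halogen, monovalent) → 0 H
  atom 5: C, bond orders sum to 2 (valence 4) → 2 H
  atom 6: C, bond orders sum to 4 (valence 4) → 0 H
  atom 7: C, bond orders sum to 1 (valence 4) → 3 H
  atom 8: C, bond orders sum to 3 (valence 4) → 1 H
  atom 9: C with explicit H count 2
  atom 10: C, bond orders sum to 1 (valence 4) → 3 H
Totals → C:7, H:11, F:3.

C7H11F3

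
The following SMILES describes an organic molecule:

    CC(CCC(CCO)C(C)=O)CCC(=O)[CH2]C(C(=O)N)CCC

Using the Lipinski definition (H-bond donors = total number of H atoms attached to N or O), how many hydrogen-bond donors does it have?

Donors: find every N or O and count the H atoms it carries.
  atom 8 (O): bond orders sum to 1 → 1 H
  atom 11 (O): bond orders sum to 2 → 0 H
  atom 15 (O): bond orders sum to 2 → 0 H
  atom 19 (O): bond orders sum to 2 → 0 H
  atom 20 (N): bond orders sum to 1 → 2 H
Lipinski HBD = 3.

3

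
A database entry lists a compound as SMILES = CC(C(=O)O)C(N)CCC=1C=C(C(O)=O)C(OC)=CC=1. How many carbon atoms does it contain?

Count every carbon token in the SMILES (each C, including those in ring-closure positions and inside branches).
Carbon count: 14.

14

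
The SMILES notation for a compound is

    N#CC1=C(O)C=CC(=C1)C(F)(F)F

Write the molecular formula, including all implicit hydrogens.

C8H4F3NO

Walk through each heavy atom and fill implicit hydrogens from standard valence (C 4, N 3, O 2, S 2, halogen 1):
  atom 1: N, bond orders sum to 3 (valence 3) → 0 H
  atom 2: C, bond orders sum to 4 (valence 4) → 0 H
  atom 3: C, bond orders sum to 4 (valence 4) → 0 H
  atom 4: C, bond orders sum to 4 (valence 4) → 0 H
  atom 5: O, bond orders sum to 1 (valence 2) → 1 H
  atom 6: C, bond orders sum to 3 (valence 4) → 1 H
  atom 7: C, bond orders sum to 3 (valence 4) → 1 H
  atom 8: C, bond orders sum to 4 (valence 4) → 0 H
  atom 9: C, bond orders sum to 3 (valence 4) → 1 H
  atom 10: C, bond orders sum to 4 (valence 4) → 0 H
  atom 11: F (halogen, monovalent) → 0 H
  atom 12: F (halogen, monovalent) → 0 H
  atom 13: F (halogen, monovalent) → 0 H
Totals → C:8, H:4, F:3, N:1, O:1.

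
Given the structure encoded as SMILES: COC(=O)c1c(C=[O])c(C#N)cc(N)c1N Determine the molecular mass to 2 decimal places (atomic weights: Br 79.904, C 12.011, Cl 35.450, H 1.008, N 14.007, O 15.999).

First, the molecular formula is C10H9N3O3 (counting implicit H from valence).
  C: 10 × 12.011 = 120.110
  H: 9 × 1.008 = 9.072
  N: 3 × 14.007 = 42.021
  O: 3 × 15.999 = 47.997
Sum: 10×12.011 + 9×1.008 + 3×14.007 + 3×15.999 = 219.200 → 219.20 g/mol.

219.20 g/mol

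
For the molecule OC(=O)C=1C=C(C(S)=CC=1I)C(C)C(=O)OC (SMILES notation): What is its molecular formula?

Walk through each heavy atom and fill implicit hydrogens from standard valence (C 4, N 3, O 2, S 2, halogen 1):
  atom 1: O, bond orders sum to 1 (valence 2) → 1 H
  atom 2: C, bond orders sum to 4 (valence 4) → 0 H
  atom 3: O, bond orders sum to 2 (valence 2) → 0 H
  atom 4: C, bond orders sum to 4 (valence 4) → 0 H
  atom 5: C, bond orders sum to 3 (valence 4) → 1 H
  atom 6: C, bond orders sum to 4 (valence 4) → 0 H
  atom 7: C, bond orders sum to 4 (valence 4) → 0 H
  atom 8: S, bond orders sum to 1 (valence 2) → 1 H
  atom 9: C, bond orders sum to 3 (valence 4) → 1 H
  atom 10: C, bond orders sum to 4 (valence 4) → 0 H
  atom 11: I (halogen, monovalent) → 0 H
  atom 12: C, bond orders sum to 3 (valence 4) → 1 H
  atom 13: C, bond orders sum to 1 (valence 4) → 3 H
  atom 14: C, bond orders sum to 4 (valence 4) → 0 H
  atom 15: O, bond orders sum to 2 (valence 2) → 0 H
  atom 16: O, bond orders sum to 2 (valence 2) → 0 H
  atom 17: C, bond orders sum to 1 (valence 4) → 3 H
Totals → C:11, H:11, I:1, O:4, S:1.

C11H11IO4S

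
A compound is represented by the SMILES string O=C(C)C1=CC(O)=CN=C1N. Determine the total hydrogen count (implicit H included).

Walk through each heavy atom and fill implicit hydrogens from standard valence (C 4, N 3, O 2, S 2, halogen 1):
  atom 1: O, bond orders sum to 2 (valence 2) → 0 H
  atom 2: C, bond orders sum to 4 (valence 4) → 0 H
  atom 3: C, bond orders sum to 1 (valence 4) → 3 H
  atom 4: C, bond orders sum to 4 (valence 4) → 0 H
  atom 5: C, bond orders sum to 3 (valence 4) → 1 H
  atom 6: C, bond orders sum to 4 (valence 4) → 0 H
  atom 7: O, bond orders sum to 1 (valence 2) → 1 H
  atom 8: C, bond orders sum to 3 (valence 4) → 1 H
  atom 9: N, bond orders sum to 3 (valence 3) → 0 H
  atom 10: C, bond orders sum to 4 (valence 4) → 0 H
  atom 11: N, bond orders sum to 1 (valence 3) → 2 H
Total hydrogens: 8.

8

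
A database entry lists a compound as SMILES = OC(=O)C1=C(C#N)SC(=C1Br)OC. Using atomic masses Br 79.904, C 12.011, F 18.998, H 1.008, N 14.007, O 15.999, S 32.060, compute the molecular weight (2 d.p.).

262.08 g/mol

First, the molecular formula is C7H4BrNO3S (counting implicit H from valence).
  Br: 1 × 79.904 = 79.904
  C: 7 × 12.011 = 84.077
  H: 4 × 1.008 = 4.032
  N: 1 × 14.007 = 14.007
  O: 3 × 15.999 = 47.997
  S: 1 × 32.060 = 32.060
Sum: 1×79.904 + 7×12.011 + 4×1.008 + 1×14.007 + 3×15.999 + 1×32.060 = 262.077 → 262.08 g/mol.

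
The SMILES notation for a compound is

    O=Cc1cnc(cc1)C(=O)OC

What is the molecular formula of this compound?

Walk through each heavy atom and fill implicit hydrogens from standard valence (C 4, N 3, O 2, S 2, halogen 1); for lowercase aromatic atoms, an aromatic c carries 1 H when it has two neighbours and 0 H with three, and aromatic n carries 0 H:
  atom 1: O, bond orders sum to 2 (valence 2) → 0 H
  atom 2: C, bond orders sum to 3 (valence 4) → 1 H
  atom 3: aromatic c, 3 neighbours → 0 H
  atom 4: aromatic c, 2 neighbours → 1 H
  atom 5: aromatic n, 2 neighbours → 0 H
  atom 6: aromatic c, 3 neighbours → 0 H
  atom 7: aromatic c, 2 neighbours → 1 H
  atom 8: aromatic c, 2 neighbours → 1 H
  atom 9: C, bond orders sum to 4 (valence 4) → 0 H
  atom 10: O, bond orders sum to 2 (valence 2) → 0 H
  atom 11: O, bond orders sum to 2 (valence 2) → 0 H
  atom 12: C, bond orders sum to 1 (valence 4) → 3 H
Totals → C:8, H:7, N:1, O:3.

C8H7NO3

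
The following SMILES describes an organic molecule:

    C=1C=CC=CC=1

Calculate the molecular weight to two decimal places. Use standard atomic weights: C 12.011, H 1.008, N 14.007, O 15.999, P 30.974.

First, the molecular formula is C6H6 (counting implicit H from valence).
  C: 6 × 12.011 = 72.066
  H: 6 × 1.008 = 6.048
Sum: 6×12.011 + 6×1.008 = 78.114 → 78.11 g/mol.

78.11 g/mol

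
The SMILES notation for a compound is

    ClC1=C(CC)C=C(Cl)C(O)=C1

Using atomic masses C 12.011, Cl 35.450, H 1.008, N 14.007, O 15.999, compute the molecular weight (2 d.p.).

First, the molecular formula is C8H8Cl2O (counting implicit H from valence).
  C: 8 × 12.011 = 96.088
  Cl: 2 × 35.450 = 70.900
  H: 8 × 1.008 = 8.064
  O: 1 × 15.999 = 15.999
Sum: 8×12.011 + 2×35.450 + 8×1.008 + 1×15.999 = 191.051 → 191.05 g/mol.

191.05 g/mol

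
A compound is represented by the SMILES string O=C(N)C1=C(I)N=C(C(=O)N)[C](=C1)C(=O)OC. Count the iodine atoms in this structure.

Scan the SMILES for I atoms (remember two-letter symbols like Cl and Br are single atoms).
Iodine count: 1.

1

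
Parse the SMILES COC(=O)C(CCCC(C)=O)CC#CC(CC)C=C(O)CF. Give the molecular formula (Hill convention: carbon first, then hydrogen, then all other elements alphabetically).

Walk through each heavy atom and fill implicit hydrogens from standard valence (C 4, N 3, O 2, S 2, halogen 1):
  atom 1: C, bond orders sum to 1 (valence 4) → 3 H
  atom 2: O, bond orders sum to 2 (valence 2) → 0 H
  atom 3: C, bond orders sum to 4 (valence 4) → 0 H
  atom 4: O, bond orders sum to 2 (valence 2) → 0 H
  atom 5: C, bond orders sum to 3 (valence 4) → 1 H
  atom 6: C, bond orders sum to 2 (valence 4) → 2 H
  atom 7: C, bond orders sum to 2 (valence 4) → 2 H
  atom 8: C, bond orders sum to 2 (valence 4) → 2 H
  atom 9: C, bond orders sum to 4 (valence 4) → 0 H
  atom 10: C, bond orders sum to 1 (valence 4) → 3 H
  atom 11: O, bond orders sum to 2 (valence 2) → 0 H
  atom 12: C, bond orders sum to 2 (valence 4) → 2 H
  atom 13: C, bond orders sum to 4 (valence 4) → 0 H
  atom 14: C, bond orders sum to 4 (valence 4) → 0 H
  atom 15: C, bond orders sum to 3 (valence 4) → 1 H
  atom 16: C, bond orders sum to 2 (valence 4) → 2 H
  atom 17: C, bond orders sum to 1 (valence 4) → 3 H
  atom 18: C, bond orders sum to 3 (valence 4) → 1 H
  atom 19: C, bond orders sum to 4 (valence 4) → 0 H
  atom 20: O, bond orders sum to 1 (valence 2) → 1 H
  atom 21: C, bond orders sum to 2 (valence 4) → 2 H
  atom 22: F (halogen, monovalent) → 0 H
Totals → C:17, H:25, F:1, O:4.
In Hill order: C17H25FO4.

C17H25FO4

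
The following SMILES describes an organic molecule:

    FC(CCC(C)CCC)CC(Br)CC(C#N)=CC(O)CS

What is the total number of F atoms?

Scan the SMILES for F atoms (remember two-letter symbols like Cl and Br are single atoms).
Fluorine count: 1.

1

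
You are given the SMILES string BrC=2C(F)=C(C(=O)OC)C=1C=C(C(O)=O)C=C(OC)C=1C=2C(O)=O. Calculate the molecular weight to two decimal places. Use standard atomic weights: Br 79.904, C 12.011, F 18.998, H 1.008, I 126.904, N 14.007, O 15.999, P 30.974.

401.14 g/mol

First, the molecular formula is C15H10BrFO7 (counting implicit H from valence).
  Br: 1 × 79.904 = 79.904
  C: 15 × 12.011 = 180.165
  F: 1 × 18.998 = 18.998
  H: 10 × 1.008 = 10.080
  O: 7 × 15.999 = 111.993
Sum: 1×79.904 + 15×12.011 + 1×18.998 + 10×1.008 + 7×15.999 = 401.140 → 401.14 g/mol.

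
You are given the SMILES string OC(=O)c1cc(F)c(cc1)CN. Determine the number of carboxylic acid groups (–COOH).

The carboxylic acid motif appears at heavy-atom position 2 in the SMILES.
Other groups present: 1 primary amine.
Carboxylic acid count: 1.

1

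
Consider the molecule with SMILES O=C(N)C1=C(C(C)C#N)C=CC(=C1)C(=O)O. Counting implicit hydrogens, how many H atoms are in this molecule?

Walk through each heavy atom and fill implicit hydrogens from standard valence (C 4, N 3, O 2, S 2, halogen 1):
  atom 1: O, bond orders sum to 2 (valence 2) → 0 H
  atom 2: C, bond orders sum to 4 (valence 4) → 0 H
  atom 3: N, bond orders sum to 1 (valence 3) → 2 H
  atom 4: C, bond orders sum to 4 (valence 4) → 0 H
  atom 5: C, bond orders sum to 4 (valence 4) → 0 H
  atom 6: C, bond orders sum to 3 (valence 4) → 1 H
  atom 7: C, bond orders sum to 1 (valence 4) → 3 H
  atom 8: C, bond orders sum to 4 (valence 4) → 0 H
  atom 9: N, bond orders sum to 3 (valence 3) → 0 H
  atom 10: C, bond orders sum to 3 (valence 4) → 1 H
  atom 11: C, bond orders sum to 3 (valence 4) → 1 H
  atom 12: C, bond orders sum to 4 (valence 4) → 0 H
  atom 13: C, bond orders sum to 3 (valence 4) → 1 H
  atom 14: C, bond orders sum to 4 (valence 4) → 0 H
  atom 15: O, bond orders sum to 2 (valence 2) → 0 H
  atom 16: O, bond orders sum to 1 (valence 2) → 1 H
Total hydrogens: 10.

10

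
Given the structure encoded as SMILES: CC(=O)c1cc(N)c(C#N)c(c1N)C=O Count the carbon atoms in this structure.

10

Count every carbon token in the SMILES (each C, including those in ring-closure positions and inside branches).
Carbon count: 10.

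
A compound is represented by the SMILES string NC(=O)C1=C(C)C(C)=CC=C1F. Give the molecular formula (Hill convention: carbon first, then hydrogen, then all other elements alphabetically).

C9H10FNO

Walk through each heavy atom and fill implicit hydrogens from standard valence (C 4, N 3, O 2, S 2, halogen 1):
  atom 1: N, bond orders sum to 1 (valence 3) → 2 H
  atom 2: C, bond orders sum to 4 (valence 4) → 0 H
  atom 3: O, bond orders sum to 2 (valence 2) → 0 H
  atom 4: C, bond orders sum to 4 (valence 4) → 0 H
  atom 5: C, bond orders sum to 4 (valence 4) → 0 H
  atom 6: C, bond orders sum to 1 (valence 4) → 3 H
  atom 7: C, bond orders sum to 4 (valence 4) → 0 H
  atom 8: C, bond orders sum to 1 (valence 4) → 3 H
  atom 9: C, bond orders sum to 3 (valence 4) → 1 H
  atom 10: C, bond orders sum to 3 (valence 4) → 1 H
  atom 11: C, bond orders sum to 4 (valence 4) → 0 H
  atom 12: F (halogen, monovalent) → 0 H
Totals → C:9, H:10, F:1, N:1, O:1.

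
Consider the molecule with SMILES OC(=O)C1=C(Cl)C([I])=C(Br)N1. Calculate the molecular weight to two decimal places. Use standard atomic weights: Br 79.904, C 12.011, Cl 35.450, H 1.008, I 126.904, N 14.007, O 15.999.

First, the molecular formula is C5H2BrClINO2 (counting implicit H from valence).
  Br: 1 × 79.904 = 79.904
  C: 5 × 12.011 = 60.055
  Cl: 1 × 35.450 = 35.450
  H: 2 × 1.008 = 2.016
  I: 1 × 126.904 = 126.904
  N: 1 × 14.007 = 14.007
  O: 2 × 15.999 = 31.998
Sum: 1×79.904 + 5×12.011 + 1×35.450 + 2×1.008 + 1×126.904 + 1×14.007 + 2×15.999 = 350.334 → 350.33 g/mol.

350.33 g/mol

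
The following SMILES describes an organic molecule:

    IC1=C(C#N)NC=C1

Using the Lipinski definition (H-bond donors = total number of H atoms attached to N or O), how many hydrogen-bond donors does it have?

1

Donors: find every N or O and count the H atoms it carries.
  atom 5 (N): bond orders sum to 3 → 0 H
  atom 6 (N): bond orders sum to 2 → 1 H
Lipinski HBD = 1.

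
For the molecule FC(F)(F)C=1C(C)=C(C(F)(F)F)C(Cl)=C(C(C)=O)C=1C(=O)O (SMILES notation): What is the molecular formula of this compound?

Walk through each heavy atom and fill implicit hydrogens from standard valence (C 4, N 3, O 2, S 2, halogen 1):
  atom 1: F (halogen, monovalent) → 0 H
  atom 2: C, bond orders sum to 4 (valence 4) → 0 H
  atom 3: F (halogen, monovalent) → 0 H
  atom 4: F (halogen, monovalent) → 0 H
  atom 5: C, bond orders sum to 4 (valence 4) → 0 H
  atom 6: C, bond orders sum to 4 (valence 4) → 0 H
  atom 7: C, bond orders sum to 1 (valence 4) → 3 H
  atom 8: C, bond orders sum to 4 (valence 4) → 0 H
  atom 9: C, bond orders sum to 4 (valence 4) → 0 H
  atom 10: F (halogen, monovalent) → 0 H
  atom 11: F (halogen, monovalent) → 0 H
  atom 12: F (halogen, monovalent) → 0 H
  atom 13: C, bond orders sum to 4 (valence 4) → 0 H
  atom 14: Cl (halogen, monovalent) → 0 H
  atom 15: C, bond orders sum to 4 (valence 4) → 0 H
  atom 16: C, bond orders sum to 4 (valence 4) → 0 H
  atom 17: C, bond orders sum to 1 (valence 4) → 3 H
  atom 18: O, bond orders sum to 2 (valence 2) → 0 H
  atom 19: C, bond orders sum to 4 (valence 4) → 0 H
  atom 20: C, bond orders sum to 4 (valence 4) → 0 H
  atom 21: O, bond orders sum to 2 (valence 2) → 0 H
  atom 22: O, bond orders sum to 1 (valence 2) → 1 H
Totals → C:12, H:7, Cl:1, F:6, O:3.
In Hill order: C12H7ClF6O3.

C12H7ClF6O3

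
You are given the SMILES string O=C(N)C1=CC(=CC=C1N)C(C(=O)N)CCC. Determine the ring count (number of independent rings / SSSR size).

1

In SMILES, each pair of matching ring-closure digits denotes one ring-closing bond; the number of such bonds equals the number of independent rings.
Ring-closure bonds here: 1.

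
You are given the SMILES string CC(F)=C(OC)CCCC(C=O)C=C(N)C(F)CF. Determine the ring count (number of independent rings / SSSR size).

In SMILES, each pair of matching ring-closure digits denotes one ring-closing bond; the number of such bonds equals the number of independent rings.
Ring-closure bonds here: 0.

0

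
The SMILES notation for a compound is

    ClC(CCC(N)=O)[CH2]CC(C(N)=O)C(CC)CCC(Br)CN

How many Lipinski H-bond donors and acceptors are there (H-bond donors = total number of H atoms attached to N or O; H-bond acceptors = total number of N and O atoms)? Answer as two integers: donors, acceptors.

6, 5

Donors: find every N or O and count the H atoms it carries.
  atom 6 (N): bond orders sum to 1 → 2 H
  atom 7 (O): bond orders sum to 2 → 0 H
  atom 12 (N): bond orders sum to 1 → 2 H
  atom 13 (O): bond orders sum to 2 → 0 H
  atom 22 (N): bond orders sum to 1 → 2 H
Lipinski HBD = 6.
Acceptors: N atoms = 3, O atoms = 2 → HBA = 5.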